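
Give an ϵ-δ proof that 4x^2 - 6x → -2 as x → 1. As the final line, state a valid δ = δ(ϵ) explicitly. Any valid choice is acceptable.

Fix ϵ > 0. We want δ > 0 such that 0 < |x − 1| < δ implies |(4x^2 - 6x) + 2| < ϵ.
(4x^2 - 6x) + 2 = 4x^2 - 6x + 2 = (x − 1)(4x - 2).
So |(4x^2 - 6x) + 2| = |x − 1|·|4x - 2|.
Require δ ≤ 1. Then |x − 1| < 1 gives |x| < 2, and by the triangle inequality |4x - 2| ≤ 4·2 + 2 = 10.
Hence |(4x^2 - 6x) + 2| ≤ 10|x − 1| < ϵ provided |x − 1| < ϵ/10.
Take δ = min(1, ϵ/10). Then 0 < |x − 1| < δ gives both |x − 1| < 1 and |x − 1| < ϵ/10, so |(4x^2 - 6x) + 2| < ϵ.

δ = min(1, ϵ/10)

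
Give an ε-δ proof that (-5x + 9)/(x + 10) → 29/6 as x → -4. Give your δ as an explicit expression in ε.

δ = min(3, (18/59)ε)

Fix ε > 0. We want δ > 0 with 0 < |x + 4| < δ ⇒ |(-5x + 9)/(x + 10) − (29/6)| < ε.
Combining over a common denominator, (-5x + 9)/(x + 10) − (29/6) = [(-5x + 9)·6 − 29·(x + 10)] / [6·(x + 10)] = -59(x + 4) / (6(x + 10)).
So |(-5x + 9)/(x + 10) − (29/6)| = 59|x + 4| / (6·|x + 10|).
Restrict δ ≤ 3. Then |x + 4| < 3 gives |x + 10| = |(x + 4) + 6| ≥ 6 − 3 = 3.
Hence |(-5x + 9)/(x + 10) − (29/6)| < 59|x + 4|/(6·3) = (59/18)|x + 4|, which is < ε once |x + 4| < (18/59)ε.
Take δ = min(3, (18/59)ε). Then 0 < |x + 4| < δ forces both bounds, so |(-5x + 9)/(x + 10) − (29/6)| < ε.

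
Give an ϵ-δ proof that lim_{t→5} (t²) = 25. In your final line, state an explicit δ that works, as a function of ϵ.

Fix ϵ > 0. We seek δ > 0 with 0 < |t − 5| < δ ⇒ |t² − 25| < ϵ.
Factor: t² − 25 = (t − 5)(t + 5), so |t² − 25| = |t − 5|·|t + 5|.
Restrict δ ≤ 2. Then |t − 5| < 2 gives |t| < 7, so by the triangle inequality |t + 5| ≤ 7 + 5 = 12.
Hence |t² − 25| ≤ 12|t − 5|, which is < ϵ once |t − 5| < ϵ/12.
Take δ = min(2, ϵ/12). If 0 < |t − 5| < δ then both bounds hold and |t² − 25| ≤ 12|t − 5| < 12·(ϵ/12) = ϵ.

δ = min(2, ϵ/12)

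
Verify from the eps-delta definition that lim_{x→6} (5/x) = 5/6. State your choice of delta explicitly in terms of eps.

Suppose eps > 0. We seek delta > 0 such that 0 < |x − 6| < delta implies |5/x − (5/6)| < eps.
|5/x − (5/6)| = 5·|6 − x|/(6·|x|) = 5|x − 6|/(6|x|).
Require delta ≤ 3 so that |x| > 6 − 3 = 3, hence 6|x| > 18.
Then |5/x − (5/6)| < 5|x − 6|/18, which is < eps when |x − 6| < (18/5)eps.
Take delta = min(3, (18/5)eps). Then 0 < |x − 6| < delta gives both |x − 6| < 3 and |x − 6| < (18/5)eps, so |5/x − (5/6)| < eps.

delta = min(3, (18/5)eps)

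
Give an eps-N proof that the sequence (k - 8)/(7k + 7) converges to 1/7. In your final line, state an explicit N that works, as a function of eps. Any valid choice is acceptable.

N = (9/7)/eps

Let eps > 0. For k ≥ 1, |(k - 8)/(7k + 7) − (1/7)| = |-63|/(7(7k + 7)) = 63/(7(7k + 7)).
Since 7k + 7 ≥ 7k for k ≥ 1, this is ≤ 63/(7·7k) = (9/7)/k.
So |(k - 8)/(7k + 7) − (1/7)| < eps whenever k > (9/7)/eps.
Take N = (9/7)/eps. If k > N then |(k - 8)/(7k + 7) − (1/7)| ≤ (9/7)/k < eps.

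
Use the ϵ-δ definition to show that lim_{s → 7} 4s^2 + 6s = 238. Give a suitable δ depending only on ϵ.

δ = min(2, ϵ/70)

Let ϵ > 0. We want δ > 0 such that 0 < |s − 7| < δ implies |(4s^2 + 6s) − 238| < ϵ.
(4s^2 + 6s) − 238 = 4s^2 + 6s - 238 = (s − 7)(4s + 34).
So |(4s^2 + 6s) − 238| = |s − 7|·|4s + 34|.
Require δ ≤ 2. Then |s − 7| < 2 gives |s| < 9, and by the triangle inequality |4s + 34| ≤ 4·9 + 34 = 70.
Hence |(4s^2 + 6s) − 238| ≤ 70|s − 7| < ϵ provided |s − 7| < ϵ/70.
Take δ = min(2, ϵ/70). Then 0 < |s − 7| < δ gives both |s − 7| < 2 and |s − 7| < ϵ/70, so |(4s^2 + 6s) − 238| < ϵ.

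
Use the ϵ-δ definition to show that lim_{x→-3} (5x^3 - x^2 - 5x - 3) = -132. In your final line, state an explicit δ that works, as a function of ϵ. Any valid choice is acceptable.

δ = min(1, ϵ/187)

Fix ϵ > 0. We want δ > 0 such that 0 < |x + 3| < δ implies |(5x^3 - x^2 - 5x - 3) + 132| < ϵ.
(5x^3 - x^2 - 5x - 3) + 132 = 5x^3 - x^2 - 5x + 129 = (x + 3)(5x^2 - 16x + 43).
So |(5x^3 - x^2 - 5x - 3) + 132| = |x + 3|·|5x^2 - 16x + 43|.
Assume first that |x + 3| < 1, so |x| < 4. Then |5x^2 - 16x + 43| ≤ 5·4^2 + 16·4 + 43 = 187.
Hence |(5x^3 - x^2 - 5x - 3) + 132| ≤ 187|x + 3| < ϵ provided |x + 3| < ϵ/187.
Take δ = min(1, ϵ/187). Then 0 < |x + 3| < δ gives both |x + 3| < 1 and |x + 3| < ϵ/187, so |(5x^3 - x^2 - 5x - 3) + 132| < ϵ.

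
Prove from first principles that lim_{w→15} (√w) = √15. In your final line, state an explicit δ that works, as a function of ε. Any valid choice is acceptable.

δ = min(15, √15·ε)

Fix ε > 0. We want δ > 0 such that 0 < |w − 15| < δ implies |√w − √15| < ε.
Multiplying by the conjugate, |√w − √15| = |w − 15|/(√w + √15).
Restrict δ ≤ 15 so that |w − 15| < 15 forces w > 0, and then √w + √15 > √15.
Hence |√w − √15| < |w − 15|/√15, which is < ε once |w − 15| < √15·ε.
Take δ = min(15, √15·ε). If 0 < |w − 15| < δ then w > 0 and |√w − √15| < |w − 15|/√15 < ε.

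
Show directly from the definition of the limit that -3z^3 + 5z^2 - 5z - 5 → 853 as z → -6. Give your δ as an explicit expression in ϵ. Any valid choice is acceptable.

Let ϵ > 0. We want δ > 0 such that 0 < |z + 6| < δ implies |(-3z^3 + 5z^2 - 5z - 5) − 853| < ϵ.
(-3z^3 + 5z^2 - 5z - 5) − 853 = -3z^3 + 5z^2 - 5z - 858 = (z + 6)(-3z^2 + 23z - 143).
So |(-3z^3 + 5z^2 - 5z - 5) − 853| = |z + 6|·|-3z^2 + 23z - 143|.
Require δ ≤ 2. Then |z + 6| < 2 gives |z| < 8, and by the triangle inequality |-3z^2 + 23z - 143| ≤ 3·8^2 + 23·8 + 143 = 519.
Hence |(-3z^3 + 5z^2 - 5z - 5) − 853| ≤ 519|z + 6| < ϵ provided |z + 6| < ϵ/519.
Choosing δ = min(2, ϵ/519) ensures both conditions, hence |(-3z^3 + 5z^2 - 5z - 5) − 853| < ϵ.

δ = min(2, ϵ/519)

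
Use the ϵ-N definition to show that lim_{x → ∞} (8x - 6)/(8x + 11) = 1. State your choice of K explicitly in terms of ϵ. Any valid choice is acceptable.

K = (17/8)/ϵ

Let ϵ > 0 be given. We seek K > 0 such that x > K implies |(8x - 6)/(8x + 11) − 1| < ϵ.
(8x - 6)/(8x + 11) − 1 = (8(8x - 6) − 8(8x + 11)) / (8(8x + 11)) = -136/(8(8x + 11)).
For x > 0 we have 8x + 11 > 8x, so |(8x - 6)/(8x + 11) − 1| = 136/(8(8x + 11)) < 136/(8·8x) = (17/8)/x.
Thus |(8x - 6)/(8x + 11) − 1| < ϵ whenever x > (17/8)/ϵ.
Take K = (17/8)/ϵ. If x > K then |(8x - 6)/(8x + 11) − 1| < (17/8)/x < ϵ.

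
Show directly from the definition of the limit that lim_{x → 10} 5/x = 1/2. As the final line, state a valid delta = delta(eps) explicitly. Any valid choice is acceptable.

delta = min(5, 10eps)

Suppose eps > 0. We seek delta > 0 such that 0 < |x − 10| < delta implies |5/x − (1/2)| < eps.
|5/x − (1/2)| = 5·|10 − x|/(10·|x|) = 5|x − 10|/(10|x|).
Restrict delta ≤ 5. Then |x − 10| < 5 gives |x| > 5, so 10|x| > 50.
Then |5/x − (1/2)| < 5|x − 10|/50, which is < eps when |x − 10| < 10eps.
Take delta = min(5, 10eps). Then 0 < |x − 10| < delta gives both |x − 10| < 5 and |x − 10| < 10eps, so |5/x − (1/2)| < eps.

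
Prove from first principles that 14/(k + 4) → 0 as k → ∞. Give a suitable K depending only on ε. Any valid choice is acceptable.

K = 14/ε

Let ε > 0. For k ≥ 1, |14/(k + 4) − 0| = 14/(k + 4) ≤ 14/k.
We need 14/k < ε, i.e. k > 14/ε.
Take K = 14/ε. If k > K then |14/(k + 4)| ≤ 14/k < ε.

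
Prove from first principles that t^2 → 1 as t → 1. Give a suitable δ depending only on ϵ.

Fix ϵ > 0. We seek δ > 0 with 0 < |t − 1| < δ ⇒ |t^2 − 1| < ϵ.
Factor: t^2 − 1 = (t − 1)(t + 1), so |t^2 − 1| = |t − 1|·|t + 1|.
Restrict δ ≤ 2. Then |t − 1| < 2 gives |t| < 3, so by the triangle inequality |t + 1| ≤ 3 + 1 = 4.
Hence |t^2 − 1| ≤ 4|t − 1|, which is < ϵ once |t − 1| < ϵ/4.
Take δ = min(2, ϵ/4). If 0 < |t − 1| < δ then both bounds hold and |t^2 − 1| ≤ 4|t − 1| < 4·(ϵ/4) = ϵ.

δ = min(2, ϵ/4)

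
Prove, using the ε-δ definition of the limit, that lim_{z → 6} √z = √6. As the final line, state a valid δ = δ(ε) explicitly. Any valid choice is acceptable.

Let ε > 0 be given. We want δ > 0 such that 0 < |z − 6| < δ implies |√z − √6| < ε.
Rationalise: √z − √6 = (z − 6)/(√z + √6), so |√z − √6| = |z − 6|/(√z + √6).
Restrict δ ≤ 6 so that |z − 6| < 6 forces z > 0, and then √z + √6 > √6.
Hence |√z − √6| < |z − 6|/√6, which is < ε once |z − 6| < √6·ε.
Take δ = min(6, √6·ε). If 0 < |z − 6| < δ then z > 0 and |√z − √6| < |z − 6|/√6 < ε.

δ = min(6, √6·ε)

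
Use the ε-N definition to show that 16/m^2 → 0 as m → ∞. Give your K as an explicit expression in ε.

K = (16/ε)^{1/2}

Suppose ε > 0. For m ≥ 1, |16/m^2 − 0| = 16/m^2.
16/m^2 < ε ⇔ m^2 > 16/ε ⇔ m > (16/ε)^{1/2}.
Take K = (16/ε)^{1/2}. Then m > K implies 16/m^2 < ε.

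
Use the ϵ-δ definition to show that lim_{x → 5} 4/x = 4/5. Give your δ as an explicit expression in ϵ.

δ = min(5/2, (25/8)ϵ)

Let ϵ > 0 be given. We seek δ > 0 such that 0 < |x − 5| < δ implies |4/x − (4/5)| < ϵ.
|4/x − (4/5)| = 4·|5 − x|/(5·|x|) = 4|x − 5|/(5|x|).
Require δ ≤ 5/2 so that |x| > 5 − 5/2 = 5/2, hence 5|x| > 25/2.
Then |4/x − (4/5)| < 4|x − 5|/(25/2), which is < ϵ when |x − 5| < (25/8)ϵ.
Take δ = min(5/2, (25/8)ϵ). Then 0 < |x − 5| < δ gives both |x − 5| < 5/2 and |x − 5| < (25/8)ϵ, so |4/x − (4/5)| < ϵ.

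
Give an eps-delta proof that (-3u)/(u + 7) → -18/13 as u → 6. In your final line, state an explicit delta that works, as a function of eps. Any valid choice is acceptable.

delta = min(13/2, (169/42)eps)

Let eps > 0. We want delta > 0 with 0 < |u − 6| < delta ⇒ |(-3u)/(u + 7) + 18/13| < eps.
Combining over a common denominator, (-3u)/(u + 7) + 18/13 = [(-3u)·13 − (-18)·(u + 7)] / [13·(u + 7)] = -21(u − 6) / (13(u + 7)).
So |(-3u)/(u + 7) + 18/13| = 21|u − 6| / (13·|u + 7|).
Restrict delta ≤ 13/2. Then |u − 6| < 13/2 gives |u + 7| = |(u − 6) + 13| ≥ 13 − 13/2 = 13/2.
Hence |(-3u)/(u + 7) + 18/13| < 21|u − 6|/(13·(13/2)) = (42/169)|u − 6|, which is < eps once |u − 6| < (169/42)eps.
Take delta = min(13/2, (169/42)eps). Then 0 < |u − 6| < delta forces both bounds, so |(-3u)/(u + 7) + 18/13| < eps.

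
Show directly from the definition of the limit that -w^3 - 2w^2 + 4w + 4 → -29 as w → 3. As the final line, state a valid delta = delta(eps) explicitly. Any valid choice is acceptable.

delta = min(1, eps/47)

Suppose eps > 0. We want delta > 0 such that 0 < |w − 3| < delta implies |(-w^3 - 2w^2 + 4w + 4) + 29| < eps.
(-w^3 - 2w^2 + 4w + 4) + 29 = -w^3 - 2w^2 + 4w + 33 = (w − 3)(-w^2 - 5w - 11).
So |(-w^3 - 2w^2 + 4w + 4) + 29| = |w − 3|·|-w^2 - 5w - 11|.
Require delta ≤ 1. Then |w − 3| < 1 gives |w| < 4, and by the triangle inequality |-w^2 - 5w - 11| ≤ 4^2 + 5·4 + 11 = 47.
Hence |(-w^3 - 2w^2 + 4w + 4) + 29| ≤ 47|w − 3| < eps provided |w − 3| < eps/47.
Take delta = min(1, eps/47). Then 0 < |w − 3| < delta gives both |w − 3| < 1 and |w − 3| < eps/47, so |(-w^3 - 2w^2 + 4w + 4) + 29| < eps.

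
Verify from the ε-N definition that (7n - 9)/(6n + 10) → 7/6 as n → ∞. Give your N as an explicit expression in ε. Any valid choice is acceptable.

Suppose ε > 0. For n ≥ 1, |(7n - 9)/(6n + 10) − (7/6)| = |-124|/(6(6n + 10)) = 124/(6(6n + 10)).
Since 6n + 10 ≥ 6n for n ≥ 1, this is ≤ 124/(6·6n) = (31/9)/n.
So |(7n - 9)/(6n + 10) − (7/6)| < ε whenever n > (31/9)/ε.
Take N = (31/9)/ε. If n > N then |(7n - 9)/(6n + 10) − (7/6)| ≤ (31/9)/n < ε.

N = (31/9)/ε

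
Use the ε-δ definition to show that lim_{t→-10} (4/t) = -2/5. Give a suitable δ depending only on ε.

Let ε > 0 be given. We seek δ > 0 such that 0 < |t + 10| < δ implies |4/t + 2/5| < ε.
|4/t + 2/5| = 4·|-10 − t|/(10·|t|) = 4|t + 10|/(10|t|).
Restrict δ ≤ 5. Then |t + 10| < 5 gives |t| > 5, so 10|t| > 50.
Then |4/t + 2/5| < 4|t + 10|/50, which is < ε when |t + 10| < (25/2)ε.
Take δ = min(5, (25/2)ε). Then 0 < |t + 10| < δ gives both |t + 10| < 5 and |t + 10| < (25/2)ε, so |4/t + 2/5| < ε.

δ = min(5, (25/2)ε)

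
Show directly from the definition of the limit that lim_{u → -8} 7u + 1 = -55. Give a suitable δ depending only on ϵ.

δ = ϵ/7

Let ϵ > 0. We need δ > 0 so that 0 < |u + 8| < δ implies |(7u + 1) + 55| < ϵ.
|(7u + 1) + 55| = |7u + 56| = 7|u + 8|.
Thus it suffices that |u + 8| < ϵ/7.
Choosing δ = ϵ/7 gives |(7u + 1) + 55| = 7|u + 8| < ϵ whenever |u + 8| < δ.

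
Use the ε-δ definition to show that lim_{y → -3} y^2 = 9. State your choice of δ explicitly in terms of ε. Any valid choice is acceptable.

Let ε > 0 be given. We seek δ > 0 with 0 < |y + 3| < δ ⇒ |y^2 − 9| < ε.
Factor: y^2 − 9 = (y + 3)(y - 3), so |y^2 − 9| = |y + 3|·|y - 3|.
Impose δ ≤ 1 so that |y| < 4; then |y - 3| ≤ 7.
Hence |y^2 − 9| ≤ 7|y + 3|, which is < ε once |y + 3| < ε/7.
Take δ = min(1, ε/7). If 0 < |y + 3| < δ then both bounds hold and |y^2 − 9| ≤ 7|y + 3| < 7·(ε/7) = ε.

δ = min(1, ε/7)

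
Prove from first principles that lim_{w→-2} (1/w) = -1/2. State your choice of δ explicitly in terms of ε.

δ = min(1, 2ε)

Fix ε > 0. We seek δ > 0 such that 0 < |w + 2| < δ implies |1/w + 1/2| < ε.
|1/w + 1/2| = |-2 − w|/(2·|w|) = |w + 2|/(2|w|).
Restrict δ ≤ 1. Then |w + 2| < 1 gives |w| > 1, so 2|w| > 2.
Then |1/w + 1/2| < |w + 2|/2, which is < ε when |w + 2| < 2ε.
Take δ = min(1, 2ε). Then 0 < |w + 2| < δ gives both |w + 2| < 1 and |w + 2| < 2ε, so |1/w + 1/2| < ε.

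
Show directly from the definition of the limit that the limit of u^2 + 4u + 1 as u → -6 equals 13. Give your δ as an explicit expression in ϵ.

Let ϵ > 0. We want δ > 0 such that 0 < |u + 6| < δ implies |(u^2 + 4u + 1) − 13| < ϵ.
(u^2 + 4u + 1) − 13 = u^2 + 4u - 12 = (u + 6)(u - 2).
So |(u^2 + 4u + 1) − 13| = |u + 6|·|u - 2|.
Assume first that |u + 6| < 1, so |u| < 7. Then |u - 2| ≤ 7 + 2 = 9.
Hence |(u^2 + 4u + 1) − 13| ≤ 9|u + 6| < ϵ provided |u + 6| < ϵ/9.
Choosing δ = min(1, ϵ/9) ensures both conditions, hence |(u^2 + 4u + 1) − 13| < ϵ.

δ = min(1, ϵ/9)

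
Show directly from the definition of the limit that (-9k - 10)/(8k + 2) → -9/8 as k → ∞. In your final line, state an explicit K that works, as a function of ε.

Let ε > 0 be given. For k ≥ 1, |(-9k - 10)/(8k + 2) + 9/8| = |-62|/(8(8k + 2)) = 62/(8(8k + 2)).
Since 8k + 2 ≥ 8k for k ≥ 1, this is ≤ 62/(8·8k) = (31/32)/k.
So |(-9k - 10)/(8k + 2) + 9/8| < ε whenever k > (31/32)/ε.
Take K = (31/32)/ε. If k > K then |(-9k - 10)/(8k + 2) + 9/8| ≤ (31/32)/k < ε.

K = (31/32)/ε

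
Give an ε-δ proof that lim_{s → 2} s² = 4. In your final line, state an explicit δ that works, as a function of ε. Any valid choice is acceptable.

δ = min(1, ε/5)

Let ε > 0 be given. We seek δ > 0 with 0 < |s − 2| < δ ⇒ |s² − 4| < ε.
Factor: s² − 4 = (s − 2)(s + 2), so |s² − 4| = |s − 2|·|s + 2|.
Impose δ ≤ 1 so that |s| < 3; then |s + 2| ≤ 5.
Hence |s² − 4| ≤ 5|s − 2|, which is < ε once |s − 2| < ε/5.
Take δ = min(1, ε/5). If 0 < |s − 2| < δ then both bounds hold and |s² − 4| ≤ 5|s − 2| < 5·(ε/5) = ε.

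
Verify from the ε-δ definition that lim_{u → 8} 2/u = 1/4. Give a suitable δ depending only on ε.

Fix ε > 0. We seek δ > 0 such that 0 < |u − 8| < δ implies |2/u − (1/4)| < ε.
|2/u − (1/4)| = 2·|8 − u|/(8·|u|) = 2|u − 8|/(8|u|).
Require δ ≤ 4 so that |u| > 8 − 4 = 4, hence 8|u| > 32.
Then |2/u − (1/4)| < 2|u − 8|/32, which is < ε when |u − 8| < 16ε.
Take δ = min(4, 16ε). Then 0 < |u − 8| < δ gives both |u − 8| < 4 and |u − 8| < 16ε, so |2/u − (1/4)| < ε.

δ = min(4, 16ε)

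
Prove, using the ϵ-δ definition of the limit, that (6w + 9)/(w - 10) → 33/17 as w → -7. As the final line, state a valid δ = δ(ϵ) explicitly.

δ = min(17/2, (289/138)ϵ)

Let ϵ > 0. We want δ > 0 with 0 < |w + 7| < δ ⇒ |(6w + 9)/(w - 10) − (33/17)| < ϵ.
Combining over a common denominator, (6w + 9)/(w - 10) − (33/17) = [(6w + 9)·(-17) − (-33)·(w - 10)] / [(-17)·(w - 10)] = -69(w + 7) / ((-17)(w - 10)).
So |(6w + 9)/(w - 10) − (33/17)| = 69|w + 7| / (17·|w − 10|).
Require δ ≤ 17/2, so |w − 10| ≥ |-17| − |w + 7| > 17 − 17/2 = 17/2.
Hence |(6w + 9)/(w - 10) − (33/17)| < 69|w + 7|/(17·(17/2)) = (138/289)|w + 7|, which is < ϵ once |w + 7| < (289/138)ϵ.
Take δ = min(17/2, (289/138)ϵ). Then 0 < |w + 7| < δ forces both bounds, so |(6w + 9)/(w - 10) − (33/17)| < ϵ.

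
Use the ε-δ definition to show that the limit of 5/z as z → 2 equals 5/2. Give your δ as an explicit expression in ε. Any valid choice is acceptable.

Let ε > 0 be given. We seek δ > 0 such that 0 < |z − 2| < δ implies |5/z − (5/2)| < ε.
|5/z − (5/2)| = 5·|2 − z|/(2·|z|) = 5|z − 2|/(2|z|).
Require δ ≤ 1 so that |z| > 2 − 1 = 1, hence 2|z| > 2.
Then |5/z − (5/2)| < 5|z − 2|/2, which is < ε when |z − 2| < (2/5)ε.
Take δ = min(1, (2/5)ε). Then 0 < |z − 2| < δ gives both |z − 2| < 1 and |z − 2| < (2/5)ε, so |5/z − (5/2)| < ε.

δ = min(1, (2/5)ε)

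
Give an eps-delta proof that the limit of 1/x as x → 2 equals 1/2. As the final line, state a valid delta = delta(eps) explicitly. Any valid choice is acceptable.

Let eps > 0 be given. We seek delta > 0 such that 0 < |x − 2| < delta implies |1/x − (1/2)| < eps.
|1/x − (1/2)| = |2 − x|/(2·|x|) = |x − 2|/(2|x|).
Restrict delta ≤ 1. Then |x − 2| < 1 gives |x| > 1, so 2|x| > 2.
Then |1/x − (1/2)| < |x − 2|/2, which is < eps when |x − 2| < 2eps.
Take delta = min(1, 2eps). Then 0 < |x − 2| < delta gives both |x − 2| < 1 and |x − 2| < 2eps, so |1/x − (1/2)| < eps.

delta = min(1, 2eps)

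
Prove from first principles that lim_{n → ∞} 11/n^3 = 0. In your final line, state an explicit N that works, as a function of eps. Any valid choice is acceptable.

N = (11/eps)^{1/3}

Let eps > 0. For n ≥ 1, |11/n^3 − 0| = 11/n^3.
11/n^3 < eps ⇔ n^3 > 11/eps ⇔ n > (11/eps)^{1/3}.
Take N = (11/eps)^{1/3}. Then n > N implies 11/n^3 < eps.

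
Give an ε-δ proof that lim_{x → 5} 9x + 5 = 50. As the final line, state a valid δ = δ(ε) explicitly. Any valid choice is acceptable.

Let ε > 0. We need δ > 0 so that 0 < |x − 5| < δ implies |(9x + 5) − 50| < ε.
|(9x + 5) − 50| = |9x - 45| = 9|x − 5|.
Thus it suffices that |x − 5| < ε/9.
Take δ = ε/9. If 0 < |x − 5| < δ then |(9x + 5) − 50| = 9|x − 5| < 9·(ε/9) = ε.

δ = ε/9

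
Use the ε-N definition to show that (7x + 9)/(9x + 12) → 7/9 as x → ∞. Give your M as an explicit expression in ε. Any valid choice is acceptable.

M = (1/27)/ε

Fix ε > 0. We seek M > 0 such that x > M implies |(7x + 9)/(9x + 12) − (7/9)| < ε.
(7x + 9)/(9x + 12) − (7/9) = (9(7x + 9) − 7(9x + 12)) / (9(9x + 12)) = -3/(9(9x + 12)).
For x > 0 we have 9x + 12 > 9x, so |(7x + 9)/(9x + 12) − (7/9)| = 3/(9(9x + 12)) < 3/(9·9x) = (1/27)/x.
Thus |(7x + 9)/(9x + 12) − (7/9)| < ε whenever x > (1/27)/ε.
Take M = (1/27)/ε. If x > M then |(7x + 9)/(9x + 12) − (7/9)| < (1/27)/x < ε.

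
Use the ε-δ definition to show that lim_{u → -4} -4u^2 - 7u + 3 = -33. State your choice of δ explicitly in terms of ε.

Suppose ε > 0. We want δ > 0 such that 0 < |u + 4| < δ implies |(-4u^2 - 7u + 3) + 33| < ε.
(-4u^2 - 7u + 3) + 33 = -4u^2 - 7u + 36 = (u + 4)(-4u + 9).
So |(-4u^2 - 7u + 3) + 33| = |u + 4|·|-4u + 9|.
Assume first that |u + 4| < 1, so |u| < 5. Then |-4u + 9| ≤ 4·5 + 9 = 29.
Hence |(-4u^2 - 7u + 3) + 33| ≤ 29|u + 4| < ε provided |u + 4| < ε/29.
Take δ = min(1, ε/29). Then 0 < |u + 4| < δ gives both |u + 4| < 1 and |u + 4| < ε/29, so |(-4u^2 - 7u + 3) + 33| < ε.

δ = min(1, ε/29)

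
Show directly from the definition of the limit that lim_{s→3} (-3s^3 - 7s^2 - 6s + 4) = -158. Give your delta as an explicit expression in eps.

Fix eps > 0. We want delta > 0 such that 0 < |s − 3| < delta implies |(-3s^3 - 7s^2 - 6s + 4) + 158| < eps.
(-3s^3 - 7s^2 - 6s + 4) + 158 = -3s^3 - 7s^2 - 6s + 162 = (s − 3)(-3s^2 - 16s - 54).
So |(-3s^3 - 7s^2 - 6s + 4) + 158| = |s − 3|·|-3s^2 - 16s - 54|.
Require delta ≤ 1. Then |s − 3| < 1 gives |s| < 4, and by the triangle inequality |-3s^2 - 16s - 54| ≤ 3·4^2 + 16·4 + 54 = 166.
Hence |(-3s^3 - 7s^2 - 6s + 4) + 158| ≤ 166|s − 3| < eps provided |s − 3| < eps/166.
Choosing delta = min(1, eps/166) ensures both conditions, hence |(-3s^3 - 7s^2 - 6s + 4) + 158| < eps.

delta = min(1, eps/166)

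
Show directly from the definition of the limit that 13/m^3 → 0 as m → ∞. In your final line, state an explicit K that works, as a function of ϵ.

K = (13/ϵ)^{1/3}

Fix ϵ > 0. For m ≥ 1, |13/m^3 − 0| = 13/m^3.
13/m^3 < ϵ ⇔ m^3 > 13/ϵ ⇔ m > (13/ϵ)^{1/3}.
Take K = (13/ϵ)^{1/3}. Then m > K implies 13/m^3 < ϵ.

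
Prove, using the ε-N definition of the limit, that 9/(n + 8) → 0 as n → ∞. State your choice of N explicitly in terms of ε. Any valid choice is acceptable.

N = 9/ε

Let ε > 0. For n ≥ 1, |9/(n + 8) − 0| = 9/(n + 8) ≤ 9/n.
We need 9/n < ε, i.e. n > 9/ε.
Take N = 9/ε. If n > N then |9/(n + 8)| ≤ 9/n < ε.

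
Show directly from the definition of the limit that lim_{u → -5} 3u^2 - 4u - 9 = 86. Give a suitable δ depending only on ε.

δ = min(1, ε/37)

Fix ε > 0. We want δ > 0 such that 0 < |u + 5| < δ implies |(3u^2 - 4u - 9) − 86| < ε.
(3u^2 - 4u - 9) − 86 = 3u^2 - 4u - 95 = (u + 5)(3u - 19).
So |(3u^2 - 4u - 9) − 86| = |u + 5|·|3u - 19|.
Require δ ≤ 1. Then |u + 5| < 1 gives |u| < 6, and by the triangle inequality |3u - 19| ≤ 3·6 + 19 = 37.
Hence |(3u^2 - 4u - 9) − 86| ≤ 37|u + 5| < ε provided |u + 5| < ε/37.
Choosing δ = min(1, ε/37) ensures both conditions, hence |(3u^2 - 4u - 9) − 86| < ε.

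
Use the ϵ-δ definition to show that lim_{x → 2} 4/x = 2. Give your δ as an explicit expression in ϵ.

Let ϵ > 0 be given. We seek δ > 0 such that 0 < |x − 2| < δ implies |4/x − 2| < ϵ.
|4/x − 2| = 4·|2 − x|/(2·|x|) = 4|x − 2|/(2|x|).
Require δ ≤ 1 so that |x| > 2 − 1 = 1, hence 2|x| > 2.
Then |4/x − 2| < 4|x − 2|/2, which is < ϵ when |x − 2| < (1/2)ϵ.
Take δ = min(1, (1/2)ϵ). Then 0 < |x − 2| < δ gives both |x − 2| < 1 and |x − 2| < (1/2)ϵ, so |4/x − 2| < ϵ.

δ = min(1, (1/2)ϵ)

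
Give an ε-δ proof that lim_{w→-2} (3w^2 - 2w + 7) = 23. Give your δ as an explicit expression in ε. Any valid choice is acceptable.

Let ε > 0. We want δ > 0 such that 0 < |w + 2| < δ implies |(3w^2 - 2w + 7) − 23| < ε.
(3w^2 - 2w + 7) − 23 = 3w^2 - 2w - 16 = (w + 2)(3w - 8).
So |(3w^2 - 2w + 7) − 23| = |w + 2|·|3w - 8|.
Require δ ≤ 1. Then |w + 2| < 1 gives |w| < 3, and by the triangle inequality |3w - 8| ≤ 3·3 + 8 = 17.
Hence |(3w^2 - 2w + 7) − 23| ≤ 17|w + 2| < ε provided |w + 2| < ε/17.
Take δ = min(1, ε/17). Then 0 < |w + 2| < δ gives both |w + 2| < 1 and |w + 2| < ε/17, so |(3w^2 - 2w + 7) − 23| < ε.

δ = min(1, ε/17)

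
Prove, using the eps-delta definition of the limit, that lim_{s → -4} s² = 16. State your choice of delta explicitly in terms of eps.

Let eps > 0. We seek delta > 0 with 0 < |s + 4| < delta ⇒ |s² − 16| < eps.
Factor: s² − 16 = (s + 4)(s - 4), so |s² − 16| = |s + 4|·|s - 4|.
Impose delta ≤ 1 so that |s| < 5; then |s - 4| ≤ 9.
Hence |s² − 16| ≤ 9|s + 4|, which is < eps once |s + 4| < eps/9.
Take delta = min(1, eps/9). If 0 < |s + 4| < delta then both bounds hold and |s² − 16| ≤ 9|s + 4| < 9·(eps/9) = eps.

delta = min(1, eps/9)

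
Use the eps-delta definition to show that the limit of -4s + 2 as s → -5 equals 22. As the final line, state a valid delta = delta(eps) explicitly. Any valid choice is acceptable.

Fix eps > 0. We need delta > 0 so that 0 < |s + 5| < delta implies |(-4s + 2) − 22| < eps.
|(-4s + 2) − 22| = |-4s - 20| = 4|s + 5|.
Thus it suffices that |s + 5| < eps/4.
Choosing delta = eps/4 gives |(-4s + 2) − 22| = 4|s + 5| < eps whenever |s + 5| < delta.

delta = eps/4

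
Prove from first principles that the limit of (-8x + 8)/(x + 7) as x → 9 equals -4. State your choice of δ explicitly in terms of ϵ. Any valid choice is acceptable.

Let ϵ > 0. We want δ > 0 with 0 < |x − 9| < δ ⇒ |(-8x + 8)/(x + 7) + 4| < ϵ.
Combining over a common denominator, (-8x + 8)/(x + 7) + 4 = [(-8x + 8)·16 − (-64)·(x + 7)] / [16·(x + 7)] = -64(x − 9) / (16(x + 7)).
So |(-8x + 8)/(x + 7) + 4| = 64|x − 9| / (16·|x + 7|).
Require δ ≤ 8, so |x + 7| ≥ |16| − |x − 9| > 16 − 8 = 8.
Hence |(-8x + 8)/(x + 7) + 4| < 64|x − 9|/(16·8) = (1/2)|x − 9|, which is < ϵ once |x − 9| < 2ϵ.
Take δ = min(8, 2ϵ). Then 0 < |x − 9| < δ forces both bounds, so |(-8x + 8)/(x + 7) + 4| < ϵ.

δ = min(8, 2ϵ)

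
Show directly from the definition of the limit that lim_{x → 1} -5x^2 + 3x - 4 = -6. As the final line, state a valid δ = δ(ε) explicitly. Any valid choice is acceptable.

δ = min(1, ε/12)

Suppose ε > 0. We want δ > 0 such that 0 < |x − 1| < δ implies |(-5x^2 + 3x - 4) + 6| < ε.
(-5x^2 + 3x - 4) + 6 = -5x^2 + 3x + 2 = (x − 1)(-5x - 2).
So |(-5x^2 + 3x - 4) + 6| = |x − 1|·|-5x - 2|.
Assume first that |x − 1| < 1, so |x| < 2. Then |-5x - 2| ≤ 5·2 + 2 = 12.
Hence |(-5x^2 + 3x - 4) + 6| ≤ 12|x − 1| < ε provided |x − 1| < ε/12.
Choosing δ = min(1, ε/12) ensures both conditions, hence |(-5x^2 + 3x - 4) + 6| < ε.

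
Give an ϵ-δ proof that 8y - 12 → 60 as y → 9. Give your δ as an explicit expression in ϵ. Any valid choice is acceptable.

δ = ϵ/8

Let ϵ > 0. We need δ > 0 so that 0 < |y − 9| < δ implies |(8y - 12) − 60| < ϵ.
Since (8y - 12) − 60 = 8(y − 9), we have |(8y - 12) − 60| = 8|y − 9|.
So 8|y − 9| < ϵ exactly when |y − 9| < ϵ/8.
Take δ = ϵ/8. If 0 < |y − 9| < δ then |(8y - 12) − 60| = 8|y − 9| < 8·(ϵ/8) = ϵ.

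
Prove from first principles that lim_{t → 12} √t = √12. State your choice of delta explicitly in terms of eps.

Fix eps > 0. We want delta > 0 such that 0 < |t − 12| < delta implies |√t − √12| < eps.
Multiplying by the conjugate, |√t − √12| = |t − 12|/(√t + √12).
Restrict delta ≤ 12 so that |t − 12| < 12 forces t > 0, and then √t + √12 > √12.
Hence |√t − √12| < |t − 12|/√12, which is < eps once |t − 12| < √12·eps.
Take delta = min(12, √12·eps). If 0 < |t − 12| < delta then t > 0 and |√t − √12| < |t − 12|/√12 < eps.

delta = min(12, √12·eps)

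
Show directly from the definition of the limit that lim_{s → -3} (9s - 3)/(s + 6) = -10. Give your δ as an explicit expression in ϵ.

Let ϵ > 0. We want δ > 0 with 0 < |s + 3| < δ ⇒ |(9s - 3)/(s + 6) + 10| < ϵ.
Combining over a common denominator, (9s - 3)/(s + 6) + 10 = [(9s - 3)·3 − (-30)·(s + 6)] / [3·(s + 6)] = 57(s + 3) / (3(s + 6)).
So |(9s - 3)/(s + 6) + 10| = 57|s + 3| / (3·|s + 6|).
Restrict δ ≤ 3/2. Then |s + 3| < 3/2 gives |s + 6| = |(s + 3) + 3| ≥ 3 − 3/2 = 3/2.
Hence |(9s - 3)/(s + 6) + 10| < 57|s + 3|/(3·(3/2)) = (38/3)|s + 3|, which is < ϵ once |s + 3| < (3/38)ϵ.
Take δ = min(3/2, (3/38)ϵ). Then 0 < |s + 3| < δ forces both bounds, so |(9s - 3)/(s + 6) + 10| < ϵ.

δ = min(3/2, (3/38)ϵ)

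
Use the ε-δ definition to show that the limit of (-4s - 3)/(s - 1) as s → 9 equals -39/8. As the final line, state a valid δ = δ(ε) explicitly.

δ = min(4, (32/7)ε)

Let ε > 0. We want δ > 0 with 0 < |s − 9| < δ ⇒ |(-4s - 3)/(s - 1) + 39/8| < ε.
Combining over a common denominator, (-4s - 3)/(s - 1) + 39/8 = [(-4s - 3)·8 − (-39)·(s - 1)] / [8·(s - 1)] = 7(s − 9) / (8(s - 1)).
So |(-4s - 3)/(s - 1) + 39/8| = 7|s − 9| / (8·|s − 1|).
Restrict δ ≤ 4. Then |s − 9| < 4 gives |s − 1| = |(s − 9) + 8| ≥ 8 − 4 = 4.
Hence |(-4s - 3)/(s - 1) + 39/8| < 7|s − 9|/(8·4) = (7/32)|s − 9|, which is < ε once |s − 9| < (32/7)ε.
Take δ = min(4, (32/7)ε). Then 0 < |s − 9| < δ forces both bounds, so |(-4s - 3)/(s - 1) + 39/8| < ε.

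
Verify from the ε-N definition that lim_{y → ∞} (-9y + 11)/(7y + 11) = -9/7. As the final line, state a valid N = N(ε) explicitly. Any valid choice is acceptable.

Let ε > 0. We seek N > 0 such that y > N implies |(-9y + 11)/(7y + 11) + 9/7| < ε.
(-9y + 11)/(7y + 11) + 9/7 = (7(-9y + 11) − (-9)(7y + 11)) / (7(7y + 11)) = 176/(7(7y + 11)).
For y > 0 we have 7y + 11 > 7y, so |(-9y + 11)/(7y + 11) + 9/7| = 176/(7(7y + 11)) < 176/(7·7y) = (176/49)/y.
Thus |(-9y + 11)/(7y + 11) + 9/7| < ε whenever y > (176/49)/ε.
Take N = (176/49)/ε. If y > N then |(-9y + 11)/(7y + 11) + 9/7| < (176/49)/y < ε.

N = (176/49)/ε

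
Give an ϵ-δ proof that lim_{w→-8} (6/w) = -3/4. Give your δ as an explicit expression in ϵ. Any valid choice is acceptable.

δ = min(4, (16/3)ϵ)

Let ϵ > 0. We seek δ > 0 such that 0 < |w + 8| < δ implies |6/w + 3/4| < ϵ.
|6/w + 3/4| = 6·|-8 − w|/(8·|w|) = 6|w + 8|/(8|w|).
Restrict δ ≤ 4. Then |w + 8| < 4 gives |w| > 4, so 8|w| > 32.
Then |6/w + 3/4| < 6|w + 8|/32, which is < ϵ when |w + 8| < (16/3)ϵ.
Take δ = min(4, (16/3)ϵ). Then 0 < |w + 8| < δ gives both |w + 8| < 4 and |w + 8| < (16/3)ϵ, so |6/w + 3/4| < ϵ.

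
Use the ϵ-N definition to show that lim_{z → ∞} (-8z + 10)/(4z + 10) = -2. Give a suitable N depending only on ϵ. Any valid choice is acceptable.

Let ϵ > 0 be given. We seek N > 0 such that z > N implies |(-8z + 10)/(4z + 10) + 2| < ϵ.
(-8z + 10)/(4z + 10) + 2 = (4(-8z + 10) − (-8)(4z + 10)) / (4(4z + 10)) = 120/(4(4z + 10)).
For z > 0 we have 4z + 10 > 4z, so |(-8z + 10)/(4z + 10) + 2| = 120/(4(4z + 10)) < 120/(4·4z) = (15/2)/z.
Thus |(-8z + 10)/(4z + 10) + 2| < ϵ whenever z > (15/2)/ϵ.
Take N = (15/2)/ϵ. If z > N then |(-8z + 10)/(4z + 10) + 2| < (15/2)/z < ϵ.

N = (15/2)/ϵ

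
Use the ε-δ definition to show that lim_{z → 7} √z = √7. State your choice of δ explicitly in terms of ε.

δ = min(7, √7·ε)

Fix ε > 0. We want δ > 0 such that 0 < |z − 7| < δ implies |√z − √7| < ε.
Rationalise: √z − √7 = (z − 7)/(√z + √7), so |√z − √7| = |z − 7|/(√z + √7).
Restrict δ ≤ 7 so that |z − 7| < 7 forces z > 0, and then √z + √7 > √7.
Hence |√z − √7| < |z − 7|/√7, which is < ε once |z − 7| < √7·ε.
Take δ = min(7, √7·ε). If 0 < |z − 7| < δ then z > 0 and |√z − √7| < |z − 7|/√7 < ε.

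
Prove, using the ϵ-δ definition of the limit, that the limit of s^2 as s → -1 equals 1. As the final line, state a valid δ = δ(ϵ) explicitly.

Let ϵ > 0. We seek δ > 0 with 0 < |s + 1| < δ ⇒ |s^2 − 1| < ϵ.
Factor: s^2 − 1 = (s + 1)(s - 1), so |s^2 − 1| = |s + 1|·|s - 1|.
Restrict δ ≤ 1. Then |s + 1| < 1 gives |s| < 2, so by the triangle inequality |s - 1| ≤ 2 + 1 = 3.
Hence |s^2 − 1| ≤ 3|s + 1|, which is < ϵ once |s + 1| < ϵ/3.
Take δ = min(1, ϵ/3). If 0 < |s + 1| < δ then both bounds hold and |s^2 − 1| ≤ 3|s + 1| < 3·(ϵ/3) = ϵ.

δ = min(1, ϵ/3)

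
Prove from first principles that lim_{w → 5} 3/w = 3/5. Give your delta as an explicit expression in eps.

Fix eps > 0. We seek delta > 0 such that 0 < |w − 5| < delta implies |3/w − (3/5)| < eps.
|3/w − (3/5)| = 3·|5 − w|/(5·|w|) = 3|w − 5|/(5|w|).
Require delta ≤ 5/2 so that |w| > 5 − 5/2 = 5/2, hence 5|w| > 25/2.
Then |3/w − (3/5)| < 3|w − 5|/(25/2), which is < eps when |w − 5| < (25/6)eps.
Take delta = min(5/2, (25/6)eps). Then 0 < |w − 5| < delta gives both |w − 5| < 5/2 and |w − 5| < (25/6)eps, so |3/w − (3/5)| < eps.

delta = min(5/2, (25/6)eps)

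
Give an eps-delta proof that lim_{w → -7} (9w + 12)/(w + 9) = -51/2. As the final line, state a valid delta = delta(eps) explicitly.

Suppose eps > 0. We want delta > 0 with 0 < |w + 7| < delta ⇒ |(9w + 12)/(w + 9) + 51/2| < eps.
Combining over a common denominator, (9w + 12)/(w + 9) + 51/2 = [(9w + 12)·2 − (-51)·(w + 9)] / [2·(w + 9)] = 69(w + 7) / (2(w + 9)).
So |(9w + 12)/(w + 9) + 51/2| = 69|w + 7| / (2·|w + 9|).
Restrict delta ≤ 1. Then |w + 7| < 1 gives |w + 9| = |(w + 7) + 2| ≥ 2 − 1 = 1.
Hence |(9w + 12)/(w + 9) + 51/2| < 69|w + 7|/(2·1) = (69/2)|w + 7|, which is < eps once |w + 7| < (2/69)eps.
Take delta = min(1, (2/69)eps). Then 0 < |w + 7| < delta forces both bounds, so |(9w + 12)/(w + 9) + 51/2| < eps.

delta = min(1, (2/69)eps)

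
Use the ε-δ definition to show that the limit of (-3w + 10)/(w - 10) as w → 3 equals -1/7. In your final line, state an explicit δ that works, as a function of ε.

δ = min(7/2, (49/40)ε)

Let ε > 0 be given. We want δ > 0 with 0 < |w − 3| < δ ⇒ |(-3w + 10)/(w - 10) + 1/7| < ε.
Combining over a common denominator, (-3w + 10)/(w - 10) + 1/7 = [(-3w + 10)·(-7) − 1·(w - 10)] / [(-7)·(w - 10)] = 20(w − 3) / ((-7)(w - 10)).
So |(-3w + 10)/(w - 10) + 1/7| = 20|w − 3| / (7·|w − 10|).
Restrict δ ≤ 7/2. Then |w − 3| < 7/2 gives |w − 10| = |(w − 3) + (-7)| ≥ 7 − 7/2 = 7/2.
Hence |(-3w + 10)/(w - 10) + 1/7| < 20|w − 3|/(7·(7/2)) = (40/49)|w − 3|, which is < ε once |w − 3| < (49/40)ε.
Take δ = min(7/2, (49/40)ε). Then 0 < |w − 3| < δ forces both bounds, so |(-3w + 10)/(w - 10) + 1/7| < ε.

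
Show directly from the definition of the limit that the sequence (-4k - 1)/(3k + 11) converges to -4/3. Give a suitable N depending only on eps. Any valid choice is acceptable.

Suppose eps > 0. For k ≥ 1, |(-4k - 1)/(3k + 11) + 4/3| = |41|/(3(3k + 11)) = 41/(3(3k + 11)).
Since 3k + 11 ≥ 3k for k ≥ 1, this is ≤ 41/(3·3k) = (41/9)/k.
So |(-4k - 1)/(3k + 11) + 4/3| < eps whenever k > (41/9)/eps.
Take N = (41/9)/eps. If k > N then |(-4k - 1)/(3k + 11) + 4/3| ≤ (41/9)/k < eps.

N = (41/9)/eps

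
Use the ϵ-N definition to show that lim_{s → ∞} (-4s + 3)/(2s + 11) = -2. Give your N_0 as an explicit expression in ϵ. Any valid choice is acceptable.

N_0 = (25/2)/ϵ

Let ϵ > 0 be given. We seek N_0 > 0 such that s > N_0 implies |(-4s + 3)/(2s + 11) + 2| < ϵ.
(-4s + 3)/(2s + 11) + 2 = (2(-4s + 3) − (-4)(2s + 11)) / (2(2s + 11)) = 50/(2(2s + 11)).
For s > 0 we have 2s + 11 > 2s, so |(-4s + 3)/(2s + 11) + 2| = 50/(2(2s + 11)) < 50/(2·2s) = (25/2)/s.
Thus |(-4s + 3)/(2s + 11) + 2| < ϵ whenever s > (25/2)/ϵ.
Take N_0 = (25/2)/ϵ. If s > N_0 then |(-4s + 3)/(2s + 11) + 2| < (25/2)/s < ϵ.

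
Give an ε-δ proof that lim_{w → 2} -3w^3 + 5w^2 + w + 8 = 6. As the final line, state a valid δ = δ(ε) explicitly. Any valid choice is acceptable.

δ = min(2, ε/53)

Suppose ε > 0. We want δ > 0 such that 0 < |w − 2| < δ implies |(-3w^3 + 5w^2 + w + 8) − 6| < ε.
(-3w^3 + 5w^2 + w + 8) − 6 = -3w^3 + 5w^2 + w + 2 = (w − 2)(-3w^2 - w - 1).
So |(-3w^3 + 5w^2 + w + 8) − 6| = |w − 2|·|-3w^2 - w - 1|.
Require δ ≤ 2. Then |w − 2| < 2 gives |w| < 4, and by the triangle inequality |-3w^2 - w - 1| ≤ 3·4^2 + 4 + 1 = 53.
Hence |(-3w^3 + 5w^2 + w + 8) − 6| ≤ 53|w − 2| < ε provided |w − 2| < ε/53.
Choosing δ = min(2, ε/53) ensures both conditions, hence |(-3w^3 + 5w^2 + w + 8) − 6| < ε.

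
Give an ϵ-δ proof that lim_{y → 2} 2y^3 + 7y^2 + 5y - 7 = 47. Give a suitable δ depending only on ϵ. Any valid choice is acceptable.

δ = min(1, ϵ/78)

Let ϵ > 0. We want δ > 0 such that 0 < |y − 2| < δ implies |(2y^3 + 7y^2 + 5y - 7) − 47| < ϵ.
(2y^3 + 7y^2 + 5y - 7) − 47 = 2y^3 + 7y^2 + 5y - 54 = (y − 2)(2y^2 + 11y + 27).
So |(2y^3 + 7y^2 + 5y - 7) − 47| = |y − 2|·|2y^2 + 11y + 27|.
Require δ ≤ 1. Then |y − 2| < 1 gives |y| < 3, and by the triangle inequality |2y^2 + 11y + 27| ≤ 2·3^2 + 11·3 + 27 = 78.
Hence |(2y^3 + 7y^2 + 5y - 7) − 47| ≤ 78|y − 2| < ϵ provided |y − 2| < ϵ/78.
Take δ = min(1, ϵ/78). Then 0 < |y − 2| < δ gives both |y − 2| < 1 and |y − 2| < ϵ/78, so |(2y^3 + 7y^2 + 5y - 7) − 47| < ϵ.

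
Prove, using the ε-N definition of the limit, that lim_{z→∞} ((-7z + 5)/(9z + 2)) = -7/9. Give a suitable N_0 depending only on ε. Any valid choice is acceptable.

Suppose ε > 0. We seek N_0 > 0 such that z > N_0 implies |(-7z + 5)/(9z + 2) + 7/9| < ε.
(-7z + 5)/(9z + 2) + 7/9 = (9(-7z + 5) − (-7)(9z + 2)) / (9(9z + 2)) = 59/(9(9z + 2)).
For z > 0 we have 9z + 2 > 9z, so |(-7z + 5)/(9z + 2) + 7/9| = 59/(9(9z + 2)) < 59/(9·9z) = (59/81)/z.
Thus |(-7z + 5)/(9z + 2) + 7/9| < ε whenever z > (59/81)/ε.
Take N_0 = (59/81)/ε. If z > N_0 then |(-7z + 5)/(9z + 2) + 7/9| < (59/81)/z < ε.

N_0 = (59/81)/ε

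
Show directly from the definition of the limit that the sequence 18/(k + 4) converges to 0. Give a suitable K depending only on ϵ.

Fix ϵ > 0. For k ≥ 1, |18/(k + 4) − 0| = 18/(k + 4) ≤ 18/k.
We need 18/k < ϵ, i.e. k > 18/ϵ.
Take K = 18/ϵ. If k > K then |18/(k + 4)| ≤ 18/k < ϵ.

K = 18/ϵ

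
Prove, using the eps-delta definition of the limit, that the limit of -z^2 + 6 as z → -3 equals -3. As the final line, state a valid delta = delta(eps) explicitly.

Let eps > 0 be given. We want delta > 0 such that 0 < |z + 3| < delta implies |(-z^2 + 6) + 3| < eps.
(-z^2 + 6) + 3 = -z^2 + 9 = (z + 3)(-z + 3).
So |(-z^2 + 6) + 3| = |z + 3|·|-z + 3|.
Require delta ≤ 1. Then |z + 3| < 1 gives |z| < 4, and by the triangle inequality |-z + 3| ≤ 4 + 3 = 7.
Hence |(-z^2 + 6) + 3| ≤ 7|z + 3| < eps provided |z + 3| < eps/7.
Take delta = min(1, eps/7). Then 0 < |z + 3| < delta gives both |z + 3| < 1 and |z + 3| < eps/7, so |(-z^2 + 6) + 3| < eps.

delta = min(1, eps/7)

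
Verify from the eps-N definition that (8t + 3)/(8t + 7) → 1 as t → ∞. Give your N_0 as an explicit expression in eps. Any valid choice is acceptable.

N_0 = (1/2)/eps

Suppose eps > 0. We seek N_0 > 0 such that t > N_0 implies |(8t + 3)/(8t + 7) − 1| < eps.
(8t + 3)/(8t + 7) − 1 = (8(8t + 3) − 8(8t + 7)) / (8(8t + 7)) = -32/(8(8t + 7)).
For t > 0 we have 8t + 7 > 8t, so |(8t + 3)/(8t + 7) − 1| = 32/(8(8t + 7)) < 32/(8·8t) = (1/2)/t.
Thus |(8t + 3)/(8t + 7) − 1| < eps whenever t > (1/2)/eps.
Take N_0 = (1/2)/eps. If t > N_0 then |(8t + 3)/(8t + 7) − 1| < (1/2)/t < eps.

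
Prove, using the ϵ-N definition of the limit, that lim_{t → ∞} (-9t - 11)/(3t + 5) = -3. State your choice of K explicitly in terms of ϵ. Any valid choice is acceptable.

K = (4/3)/ϵ

Fix ϵ > 0. We seek K > 0 such that t > K implies |(-9t - 11)/(3t + 5) + 3| < ϵ.
(-9t - 11)/(3t + 5) + 3 = (3(-9t - 11) − (-9)(3t + 5)) / (3(3t + 5)) = 12/(3(3t + 5)).
For t > 0 we have 3t + 5 > 3t, so |(-9t - 11)/(3t + 5) + 3| = 12/(3(3t + 5)) < 12/(3·3t) = (4/3)/t.
Thus |(-9t - 11)/(3t + 5) + 3| < ϵ whenever t > (4/3)/ϵ.
Take K = (4/3)/ϵ. If t > K then |(-9t - 11)/(3t + 5) + 3| < (4/3)/t < ϵ.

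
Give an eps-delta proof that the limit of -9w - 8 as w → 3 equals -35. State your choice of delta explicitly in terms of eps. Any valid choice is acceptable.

delta = eps/9

Fix eps > 0. We need delta > 0 so that 0 < |w − 3| < delta implies |(-9w - 8) + 35| < eps.
Since (-9w - 8) + 35 = -9(w − 3), we have |(-9w - 8) + 35| = 9|w − 3|.
Thus it suffices that |w − 3| < eps/9.
Choosing delta = eps/9 gives |(-9w - 8) + 35| = 9|w − 3| < eps whenever |w − 3| < delta.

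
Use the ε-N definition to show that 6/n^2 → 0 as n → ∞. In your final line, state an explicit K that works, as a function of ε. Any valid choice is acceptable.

K = (6/ε)^{1/2}

Fix ε > 0. For n ≥ 1, |6/n^2 − 0| = 6/n^2.
6/n^2 < ε ⇔ n^2 > 6/ε ⇔ n > (6/ε)^{1/2}.
Take K = (6/ε)^{1/2}. Then n > K implies 6/n^2 < ε.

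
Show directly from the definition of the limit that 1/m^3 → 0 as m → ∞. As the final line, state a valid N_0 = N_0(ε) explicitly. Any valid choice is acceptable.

N_0 = (1/ε)^{1/3}

Suppose ε > 0. For m ≥ 1, |1/m^3 − 0| = 1/m^3.
1/m^3 < ε ⇔ m^3 > 1/ε ⇔ m > (1/ε)^{1/3}.
Take N_0 = (1/ε)^{1/3}. Then m > N_0 implies 1/m^3 < ε.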